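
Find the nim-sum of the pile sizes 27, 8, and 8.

27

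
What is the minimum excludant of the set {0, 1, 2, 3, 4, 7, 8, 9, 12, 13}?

The values 0, 1, 2, 3, 4 are all present; 5 is the first non-negative integer missing from the set.

5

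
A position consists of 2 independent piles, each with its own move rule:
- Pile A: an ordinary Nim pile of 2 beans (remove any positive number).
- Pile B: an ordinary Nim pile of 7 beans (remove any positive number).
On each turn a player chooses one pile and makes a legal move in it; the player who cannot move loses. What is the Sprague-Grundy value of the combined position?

5

Pile A is a plain Nim pile of size 2, so its Grundy value is 2.
Pile B is a plain Nim pile of size 7, so its Grundy value is 7.
By the Sprague-Grundy theorem, the Grundy value of a sum of independent games is the XOR of the component values.
Combined value = 2 XOR 7 = 5.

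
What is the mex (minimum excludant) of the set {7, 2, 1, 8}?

0

0 is not in the set, so the mex is 0.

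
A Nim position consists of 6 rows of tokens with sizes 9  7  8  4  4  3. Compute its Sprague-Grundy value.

5

Bitwise XOR of the heap sizes:
  1001  (9)
  0111  (7)
  1000  (8)
  0100  (4)
  0100  (4)
  0011  (3)
  ----
  0101  (5)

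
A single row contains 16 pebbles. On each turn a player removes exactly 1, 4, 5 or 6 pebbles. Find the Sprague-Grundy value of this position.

3

Compute g(0), g(1), … for moves {1, 4, 5, 6}:
k:     0  1  2  3  4  5  6  7  8  9 10 11 12 13 14 15 16
g(k):  0  1  0  1  2  3  2  3  4  0  1  0  1  2  3  2  3
So g(16) = 3.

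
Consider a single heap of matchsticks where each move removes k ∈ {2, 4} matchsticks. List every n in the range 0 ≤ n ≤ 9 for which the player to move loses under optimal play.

0, 1, 6, 7

Grundy values for subtraction set {2, 4}:
g(0) = mex{} = 0
g(1) = mex{} = 0
g(2) = mex{0} = 1
g(3) = mex{0} = 1
g(4) = mex{0,1} = 2
g(5) = mex{0,1} = 2
g(6) = mex{1,2} = 0
g(7) = mex{1,2} = 0
g(8) = mex{0,2} = 1
g(9) = mex{0,2} = 1
The P-positions (g = 0) in 0..9 are 0, 1, 6, 7.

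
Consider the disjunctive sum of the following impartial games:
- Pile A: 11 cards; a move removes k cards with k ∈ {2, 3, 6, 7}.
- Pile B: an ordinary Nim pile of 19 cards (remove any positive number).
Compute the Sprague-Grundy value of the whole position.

18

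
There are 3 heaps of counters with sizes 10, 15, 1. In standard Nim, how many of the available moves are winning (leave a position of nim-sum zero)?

1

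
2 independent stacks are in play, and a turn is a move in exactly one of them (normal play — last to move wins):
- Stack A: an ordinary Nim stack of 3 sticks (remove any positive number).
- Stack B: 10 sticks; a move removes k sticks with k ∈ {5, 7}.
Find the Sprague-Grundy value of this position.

Stack A is a plain Nim stack of size 3, so its Grundy value is 3.
Build the Grundy sequence for stack B with g(k) = mex{g(k−s) : s ∈ {5, 7}, s ≤ k}:
g(0) = mex{} = 0
g(1) = mex{} = 0
g(2) = mex{} = 0
g(3) = mex{} = 0
g(4) = mex{} = 0
g(5) = mex{0} = 1
g(6) = mex{0} = 1
g(7) = mex{0} = 1
g(8) = mex{0} = 1
g(9) = mex{0} = 1
g(10) = mex{0,1} = 2
So g(10) = 2.
By the Sprague-Grundy theorem, the Grundy value of a sum of independent games is the XOR of the component values.
Combined value = 3 ⊕ 2 = 1.

1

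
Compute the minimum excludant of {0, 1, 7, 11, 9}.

2

The values 0, 1 are all present; 2 is the first non-negative integer missing from the set.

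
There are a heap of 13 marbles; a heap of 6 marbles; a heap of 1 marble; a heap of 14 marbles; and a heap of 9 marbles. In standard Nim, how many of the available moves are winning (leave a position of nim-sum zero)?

3

Nim-sum: 13 ^ 6 ^ 1 ^ 14 ^ 9 = 13.
The overall nim-sum is X = 13. A heap of size p has a winning move iff p XOR X < p (reduce it to p XOR X).
  13: 13 XOR 13 = 0 < 13 — winning move (to 0).
  6: 6 XOR 13 = 11 ≥ 6 — no move.
  1: 1 XOR 13 = 12 ≥ 1 — no move.
  14: 14 XOR 13 = 3 < 14 — winning move (to 3).
  9: 9 XOR 13 = 4 < 9 — winning move (to 4).
That gives 3 winning moves.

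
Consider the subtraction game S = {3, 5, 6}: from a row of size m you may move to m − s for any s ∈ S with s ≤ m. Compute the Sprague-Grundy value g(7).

2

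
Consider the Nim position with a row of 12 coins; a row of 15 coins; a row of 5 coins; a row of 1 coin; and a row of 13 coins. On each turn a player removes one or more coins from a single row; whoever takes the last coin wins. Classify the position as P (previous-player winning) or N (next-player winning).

N-position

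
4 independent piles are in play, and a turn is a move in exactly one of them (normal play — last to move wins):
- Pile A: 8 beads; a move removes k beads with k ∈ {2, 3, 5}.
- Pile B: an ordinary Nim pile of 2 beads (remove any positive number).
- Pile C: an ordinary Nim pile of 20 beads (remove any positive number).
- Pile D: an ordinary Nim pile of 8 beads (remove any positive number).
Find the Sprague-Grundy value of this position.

For pile A, compute g(0), g(1), … with moves {2, 3, 5}:
g(0) = mex{} = 0
g(1) = mex{} = 0
g(2) = mex{0} = 1
g(3) = mex{0} = 1
g(4) = mex{0,1} = 2
g(5) = mex{0,1} = 2
g(6) = mex{0,1,2} = 3
g(7) = mex{1,2} = 0
g(8) = mex{1,2,3} = 0
So g(8) = 0.
Pile B is a plain Nim pile of size 2, so its Grundy value is 2.
Pile C is a plain Nim pile of size 20, so its Grundy value is 20.
Pile D is a plain Nim pile of size 8, so its Grundy value is 8.
The value of a disjunctive sum is the nim-sum of the parts.
Combined value = 0 XOR 2 XOR 20 XOR 8 = 30.

30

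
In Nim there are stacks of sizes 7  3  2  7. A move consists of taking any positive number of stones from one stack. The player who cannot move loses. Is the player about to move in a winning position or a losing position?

Compute the nim-sum pairwise:
7 ^ 3 = 4
4 ^ 2 = 6
6 ^ 7 = 1
The nim-sum is 1 ≠ 0, so this is an N-position: the player to move can win.

Winning position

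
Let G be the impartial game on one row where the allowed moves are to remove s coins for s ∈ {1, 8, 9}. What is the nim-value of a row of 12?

Compute g(0), g(1), … for moves {1, 8, 9}:
g(0) = mex{} = 0
g(1) = mex{0} = 1
g(2) = mex{1} = 0
g(3) = mex{0} = 1
g(4) = mex{1} = 0
g(5) = mex{0} = 1
g(6) = mex{1} = 0
g(7) = mex{0} = 1
g(8) = mex{0,1} = 2
g(9) = mex{0,1,2} = 3
g(10) = mex{0,1,3} = 2
g(11) = mex{0,1,2} = 3
g(12) = mex{0,1,3} = 2
So g(12) = 2.

2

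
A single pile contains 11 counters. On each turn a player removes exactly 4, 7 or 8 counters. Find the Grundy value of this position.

Compute g(0), g(1), … for moves {4, 7, 8}:
k:     0  1  2  3  4  5  6  7  8  9 10 11
g(k):  0  0  0  0  1  1  1  1  2  2  2  2
So g(11) = 2.

2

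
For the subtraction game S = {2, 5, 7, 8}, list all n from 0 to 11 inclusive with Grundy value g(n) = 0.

Grundy values for subtraction set {2, 5, 7, 8}:
g(0) = mex{} = 0
g(1) = mex{} = 0
g(2) = mex{0} = 1
g(3) = mex{0} = 1
g(4) = mex{1} = 0
g(5) = mex{0,1} = 2
g(6) = mex{0} = 1
g(7) = mex{0,1,2} = 3
g(8) = mex{0,1} = 2
g(9) = mex{0,1,3} = 2
g(10) = mex{1,2} = 0
g(11) = mex{0,1,2} = 3
The P-positions (g = 0) in 0..11 are 0, 1, 4, 10.

0, 1, 4, 10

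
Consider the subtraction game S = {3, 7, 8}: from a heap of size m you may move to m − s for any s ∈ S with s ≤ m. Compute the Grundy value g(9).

1

Build the Grundy sequence with g(k) = mex{g(k−s) : s ∈ {3, 7, 8}, s ≤ k}:
g(0) = mex{} = 0
g(1) = mex{} = 0
g(2) = mex{} = 0
g(3) = mex{0} = 1
g(4) = mex{0} = 1
g(5) = mex{0} = 1
g(6) = mex{1} = 0
g(7) = mex{0,1} = 2
g(8) = mex{0,1} = 2
g(9) = mex{0} = 1
So g(9) = 1.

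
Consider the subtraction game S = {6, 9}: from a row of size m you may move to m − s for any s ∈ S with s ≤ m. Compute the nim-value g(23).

Compute g(0), g(1), … for moves {6, 9}:
k:     0  1  2  3  4  5  6  7  8  9 10 11 12 13 14 15 16 17 18 19 20 21 22 23
g(k):  0  0  0  0  0  0  1  1  1  1  1  1  2  2  2  0  0  0  0  0  0  1  1  1
So g(23) = 1.

1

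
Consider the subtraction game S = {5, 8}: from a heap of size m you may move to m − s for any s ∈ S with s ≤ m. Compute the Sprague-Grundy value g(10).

Build the Grundy sequence with g(k) = mex{g(k−s) : s ∈ {5, 8}, s ≤ k}:
k:     0  1  2  3  4  5  6  7  8  9 10
g(k):  0  0  0  0  0  1  1  1  1  1  2
So g(10) = 2.

2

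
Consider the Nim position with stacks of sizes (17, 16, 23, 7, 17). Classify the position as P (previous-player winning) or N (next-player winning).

P-position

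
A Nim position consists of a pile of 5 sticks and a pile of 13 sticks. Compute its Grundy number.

8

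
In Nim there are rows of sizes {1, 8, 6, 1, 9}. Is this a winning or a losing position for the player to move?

Winning position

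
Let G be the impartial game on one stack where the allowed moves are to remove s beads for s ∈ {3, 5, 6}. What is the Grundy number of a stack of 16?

Grundy values for subtraction set {3, 5, 6}:
k:     0  1  2  3  4  5  6  7  8  9 10 11 12 13 14 15 16
g(k):  0  0  0  1  1  1  2  2  2  0  0  0  1  1  1  2  2
So g(16) = 2.

2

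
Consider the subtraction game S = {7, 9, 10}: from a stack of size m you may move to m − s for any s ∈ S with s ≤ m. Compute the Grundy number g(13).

1

Compute g(0), g(1), … for moves {7, 9, 10}:
k:     0  1  2  3  4  5  6  7  8  9 10 11 12 13
g(k):  0  0  0  0  0  0  0  1  1  1  1  1  1  1
So g(13) = 1.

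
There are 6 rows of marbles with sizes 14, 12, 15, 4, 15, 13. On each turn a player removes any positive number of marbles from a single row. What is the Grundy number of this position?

11

Bitwise XOR of the heap sizes:
  1110  (14)
  1100  (12)
  1111  (15)
  0100  (4)
  1111  (15)
  1101  (13)
  ----
  1011  (11)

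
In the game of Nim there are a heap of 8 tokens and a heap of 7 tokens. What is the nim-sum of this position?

15

Nim-sum: 8 ^ 7 = 15.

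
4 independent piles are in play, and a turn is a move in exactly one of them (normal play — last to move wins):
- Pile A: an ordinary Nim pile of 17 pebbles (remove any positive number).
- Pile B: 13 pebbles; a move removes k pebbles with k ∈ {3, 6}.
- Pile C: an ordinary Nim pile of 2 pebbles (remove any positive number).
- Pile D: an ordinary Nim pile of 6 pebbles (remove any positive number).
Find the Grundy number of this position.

20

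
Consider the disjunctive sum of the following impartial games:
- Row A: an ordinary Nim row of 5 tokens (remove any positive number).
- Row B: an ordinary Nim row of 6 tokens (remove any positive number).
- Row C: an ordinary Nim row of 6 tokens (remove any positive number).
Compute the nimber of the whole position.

5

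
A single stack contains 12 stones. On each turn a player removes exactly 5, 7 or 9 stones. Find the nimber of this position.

Build the Grundy sequence with g(k) = mex{g(k−s) : s ∈ {5, 7, 9}, s ≤ k}:
k:     0  1  2  3  4  5  6  7  8  9 10 11 12
g(k):  0  0  0  0  0  1  1  1  1  1  2  2  2
So g(12) = 2.

2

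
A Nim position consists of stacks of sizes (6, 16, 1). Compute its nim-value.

23

Nim-sum: 6 XOR 16 XOR 1 = 23.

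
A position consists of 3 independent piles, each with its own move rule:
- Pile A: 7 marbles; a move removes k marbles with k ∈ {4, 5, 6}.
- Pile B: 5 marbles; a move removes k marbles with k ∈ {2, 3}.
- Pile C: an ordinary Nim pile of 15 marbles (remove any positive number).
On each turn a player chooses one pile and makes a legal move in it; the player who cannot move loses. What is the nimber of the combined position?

14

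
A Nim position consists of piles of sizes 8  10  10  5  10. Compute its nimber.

Write each in binary and XOR column by column:
  1000  (8)
  1010  (10)
  1010  (10)
  0101  (5)
  1010  (10)
  ----
  0111  (7)

7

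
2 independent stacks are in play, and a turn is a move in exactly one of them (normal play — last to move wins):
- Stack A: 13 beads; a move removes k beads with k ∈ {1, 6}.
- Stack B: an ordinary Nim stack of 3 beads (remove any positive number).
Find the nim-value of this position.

1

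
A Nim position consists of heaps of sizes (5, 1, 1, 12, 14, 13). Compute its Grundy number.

10

In binary:
  0101  (5)
  0001  (1)
  0001  (1)
  1100  (12)
  1110  (14)
  1101  (13)
  ----
  1010  (10)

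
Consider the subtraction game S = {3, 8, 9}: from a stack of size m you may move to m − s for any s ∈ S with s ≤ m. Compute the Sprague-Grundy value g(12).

0

Build the Grundy sequence with g(k) = mex{g(k−s) : s ∈ {3, 8, 9}, s ≤ k}:
k:     0  1  2  3  4  5  6  7  8  9 10 11 12
g(k):  0  0  0  1  1  1  0  0  2  1  1  3  0
So g(12) = 0.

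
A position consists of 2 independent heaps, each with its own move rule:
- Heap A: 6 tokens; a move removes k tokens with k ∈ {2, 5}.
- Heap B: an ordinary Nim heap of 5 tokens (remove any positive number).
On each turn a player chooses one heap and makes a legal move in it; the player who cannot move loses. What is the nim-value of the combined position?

Build the Grundy sequence for heap A with g(k) = mex{g(k−s) : s ∈ {2, 5}, s ≤ k}:
g(0) = mex{} = 0
g(1) = mex{} = 0
g(2) = mex{0} = 1
g(3) = mex{0} = 1
g(4) = mex{1} = 0
g(5) = mex{0,1} = 2
g(6) = mex{0} = 1
So g(6) = 1.
Heap B is a plain Nim heap of size 5, so its Grundy value is 5.
The value of a disjunctive sum is the nim-sum of the parts.
Combined value = 1 ⊕ 5 = 4.

4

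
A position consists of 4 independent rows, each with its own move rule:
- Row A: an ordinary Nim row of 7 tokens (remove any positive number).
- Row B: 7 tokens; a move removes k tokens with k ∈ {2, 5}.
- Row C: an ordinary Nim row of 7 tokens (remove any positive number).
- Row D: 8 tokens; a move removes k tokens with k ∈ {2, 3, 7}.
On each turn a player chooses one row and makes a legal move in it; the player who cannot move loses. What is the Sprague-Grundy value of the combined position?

Row A is a plain Nim row of size 7, so its Grundy value is 7.
Build the Grundy sequence for row B with g(k) = mex{g(k−s) : s ∈ {2, 5}, s ≤ k}:
k:     0  1  2  3  4  5  6  7
g(k):  0  0  1  1  0  2  1  0
So g(7) = 0.
Row C is a plain Nim row of size 7, so its Grundy value is 7.
Grundy values for row D (subtraction set {2, 3, 7}):
g(0) = mex{} = 0
g(1) = mex{} = 0
g(2) = mex{0} = 1
g(3) = mex{0} = 1
g(4) = mex{0,1} = 2
g(5) = mex{1} = 0
g(6) = mex{1,2} = 0
g(7) = mex{0,2} = 1
g(8) = mex{0} = 1
So g(8) = 1.
The value of a disjunctive sum is the nim-sum of the parts.
Combined value = 7 ⊕ 0 ⊕ 7 ⊕ 1 = 1.

1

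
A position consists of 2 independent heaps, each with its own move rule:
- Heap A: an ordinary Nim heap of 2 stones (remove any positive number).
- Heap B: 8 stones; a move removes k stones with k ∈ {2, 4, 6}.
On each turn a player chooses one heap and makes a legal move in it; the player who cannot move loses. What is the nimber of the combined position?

Heap A is a plain Nim heap of size 2, so its Grundy value is 2.
Grundy values for heap B (subtraction set {2, 4, 6}):
g(0) = mex{} = 0
g(1) = mex{} = 0
g(2) = mex{0} = 1
g(3) = mex{0} = 1
g(4) = mex{0,1} = 2
g(5) = mex{0,1} = 2
g(6) = mex{0,1,2} = 3
g(7) = mex{0,1,2} = 3
g(8) = mex{1,2,3} = 0
So g(8) = 0.
By the Sprague-Grundy theorem, the Grundy value of a sum of independent games is the XOR of the component values.
Combined value = 2 ⊕ 0 = 2.

2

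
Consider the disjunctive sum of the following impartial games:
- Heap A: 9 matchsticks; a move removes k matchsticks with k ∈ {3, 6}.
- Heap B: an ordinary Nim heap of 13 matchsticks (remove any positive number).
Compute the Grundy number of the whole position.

For heap A, compute g(0), g(1), … with moves {3, 6}:
k:     0  1  2  3  4  5  6  7  8  9
g(k):  0  0  0  1  1  1  2  2  2  0
So g(9) = 0.
Heap B is a plain Nim heap of size 13, so its Grundy value is 13.
The value of a disjunctive sum is the nim-sum of the parts.
Combined value = 0 XOR 13 = 13.

13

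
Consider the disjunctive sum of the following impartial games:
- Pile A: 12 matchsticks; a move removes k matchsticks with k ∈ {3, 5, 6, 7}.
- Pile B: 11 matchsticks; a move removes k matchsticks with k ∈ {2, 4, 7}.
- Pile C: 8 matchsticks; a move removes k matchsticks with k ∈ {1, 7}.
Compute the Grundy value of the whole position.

Build the Grundy sequence for pile A with g(k) = mex{g(k−s) : s ∈ {3, 5, 6, 7}, s ≤ k}:
k:     0  1  2  3  4  5  6  7  8  9 10 11 12
g(k):  0  0  0  1  1  1  2  2  2  3  0  0  0
So g(12) = 0.
For pile B, compute g(0), g(1), … with moves {2, 4, 7}:
k:     0  1  2  3  4  5  6  7  8  9 10 11
g(k):  0  0  1  1  2  2  0  3  1  0  2  1
So g(11) = 1.
For pile C, compute g(0), g(1), … with moves {1, 7}:
k:     0  1  2  3  4  5  6  7  8
g(k):  0  1  0  1  0  1  0  1  0
So g(8) = 0.
By the Sprague-Grundy theorem, the Grundy value of a sum of independent games is the XOR of the component values.
Combined value = 0 ⊕ 1 ⊕ 0 = 1.

1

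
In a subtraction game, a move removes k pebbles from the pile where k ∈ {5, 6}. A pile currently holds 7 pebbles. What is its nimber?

1

Build the Grundy sequence with g(k) = mex{g(k−s) : s ∈ {5, 6}, s ≤ k}:
g(0) = mex{} = 0
g(1) = mex{} = 0
g(2) = mex{} = 0
g(3) = mex{} = 0
g(4) = mex{} = 0
g(5) = mex{0} = 1
g(6) = mex{0} = 1
g(7) = mex{0} = 1
So g(7) = 1.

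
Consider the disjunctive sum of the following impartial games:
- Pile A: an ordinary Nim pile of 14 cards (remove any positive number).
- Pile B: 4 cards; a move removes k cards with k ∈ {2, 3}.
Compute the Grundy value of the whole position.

Pile A is a plain Nim pile of size 14, so its Grundy value is 14.
Grundy values for pile B (subtraction set {2, 3}):
k:     0  1  2  3  4
g(k):  0  0  1  1  2
So g(4) = 2.
The value of a disjunctive sum is the nim-sum of the parts.
Combined value = 14 ⊕ 2 = 12.

12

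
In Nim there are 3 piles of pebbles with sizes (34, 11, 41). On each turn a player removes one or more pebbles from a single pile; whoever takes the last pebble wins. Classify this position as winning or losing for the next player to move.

Losing position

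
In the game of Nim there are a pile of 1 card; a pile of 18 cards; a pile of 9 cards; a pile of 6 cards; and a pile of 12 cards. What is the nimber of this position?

Compute the nim-sum pairwise:
1 XOR 18 = 19
19 XOR 9 = 26
26 XOR 6 = 28
28 XOR 12 = 16

16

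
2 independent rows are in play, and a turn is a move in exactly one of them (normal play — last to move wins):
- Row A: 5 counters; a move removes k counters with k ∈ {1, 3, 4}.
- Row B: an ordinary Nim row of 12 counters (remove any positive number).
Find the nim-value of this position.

15

Grundy values for row A (subtraction set {1, 3, 4}):
k:     0  1  2  3  4  5
g(k):  0  1  0  1  2  3
So g(5) = 3.
Row B is a plain Nim row of size 12, so its Grundy value is 12.
By the Sprague-Grundy theorem, the Grundy value of a sum of independent games is the XOR of the component values.
Combined value = 3 XOR 12 = 15.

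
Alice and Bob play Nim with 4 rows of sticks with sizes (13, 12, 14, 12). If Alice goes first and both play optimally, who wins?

Nim-sum: 13 ^ 12 ^ 14 ^ 12 = 3.
The nim-sum is 3 ≠ 0, so this is an N-position: the player to move can win; Alice has a winning move.

Alice wins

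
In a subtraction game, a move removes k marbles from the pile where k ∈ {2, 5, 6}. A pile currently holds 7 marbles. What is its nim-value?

3

Build the Grundy sequence with g(k) = mex{g(k−s) : s ∈ {2, 5, 6}, s ≤ k}:
k:     0  1  2  3  4  5  6  7
g(k):  0  0  1  1  0  2  1  3
So g(7) = 3.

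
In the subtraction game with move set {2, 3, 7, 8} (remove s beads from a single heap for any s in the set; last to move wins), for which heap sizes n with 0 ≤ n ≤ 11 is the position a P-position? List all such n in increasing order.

0, 1, 5, 6, 10, 11

Build the Grundy sequence with g(k) = mex{g(k−s) : s ∈ {2, 3, 7, 8}, s ≤ k}:
k:     0  1  2  3  4  5  6  7  8  9 10 11
g(k):  0  0  1  1  2  0  0  1  1  2  0  0
The P-positions (g = 0) in 0..11 are 0, 1, 5, 6, 10, 11.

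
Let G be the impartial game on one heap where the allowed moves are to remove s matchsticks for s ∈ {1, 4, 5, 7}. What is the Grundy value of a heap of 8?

0

Grundy values for subtraction set {1, 4, 5, 7}:
g(0) = mex{} = 0
g(1) = mex{0} = 1
g(2) = mex{1} = 0
g(3) = mex{0} = 1
g(4) = mex{0,1} = 2
g(5) = mex{0,1,2} = 3
g(6) = mex{0,1,3} = 2
g(7) = mex{0,1,2} = 3
g(8) = mex{1,2,3} = 0
So g(8) = 0.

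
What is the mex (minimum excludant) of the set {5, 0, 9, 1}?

The values 0, 1 are all present; 2 is the first non-negative integer missing from the set.

2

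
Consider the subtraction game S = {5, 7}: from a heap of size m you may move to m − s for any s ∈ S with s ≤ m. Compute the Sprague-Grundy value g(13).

Build the Grundy sequence with g(k) = mex{g(k−s) : s ∈ {5, 7}, s ≤ k}:
g(0) = mex{} = 0
g(1) = mex{} = 0
g(2) = mex{} = 0
g(3) = mex{} = 0
g(4) = mex{} = 0
g(5) = mex{0} = 1
g(6) = mex{0} = 1
g(7) = mex{0} = 1
g(8) = mex{0} = 1
g(9) = mex{0} = 1
g(10) = mex{0,1} = 2
g(11) = mex{0,1} = 2
g(12) = mex{1} = 0
g(13) = mex{1} = 0
So g(13) = 0.

0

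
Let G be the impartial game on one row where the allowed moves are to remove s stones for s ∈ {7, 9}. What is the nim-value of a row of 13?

1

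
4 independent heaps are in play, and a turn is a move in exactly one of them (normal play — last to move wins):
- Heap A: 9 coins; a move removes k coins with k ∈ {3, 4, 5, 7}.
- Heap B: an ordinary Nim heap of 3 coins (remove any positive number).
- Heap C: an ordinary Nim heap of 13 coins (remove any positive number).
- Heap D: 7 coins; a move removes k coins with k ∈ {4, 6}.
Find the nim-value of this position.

12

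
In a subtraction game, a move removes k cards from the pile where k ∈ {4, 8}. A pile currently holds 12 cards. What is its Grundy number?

0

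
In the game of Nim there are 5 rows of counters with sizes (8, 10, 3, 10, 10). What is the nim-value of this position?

Compute the nim-sum pairwise:
8 XOR 10 = 2
2 XOR 3 = 1
1 XOR 10 = 11
11 XOR 10 = 1

1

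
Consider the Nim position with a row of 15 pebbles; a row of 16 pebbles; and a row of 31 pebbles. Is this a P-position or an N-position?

Bitwise XOR of the heap sizes:
  01111  (15)
  10000  (16)
  11111  (31)
  -----
  00000  (0)
The nim-sum is 0, so this is a P-position: the player to move is in a losing position under optimal play.

P-position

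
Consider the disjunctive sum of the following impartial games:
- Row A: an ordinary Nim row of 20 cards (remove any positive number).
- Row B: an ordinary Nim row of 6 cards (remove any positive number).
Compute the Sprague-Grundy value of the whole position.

Row A is a plain Nim row of size 20, so its Grundy value is 20.
Row B is a plain Nim row of size 6, so its Grundy value is 6.
By the Sprague-Grundy theorem, the Grundy value of a sum of independent games is the XOR of the component values.
Combined value = 20 XOR 6 = 18.

18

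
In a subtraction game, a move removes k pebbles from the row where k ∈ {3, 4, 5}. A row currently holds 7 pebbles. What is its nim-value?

2

Grundy values for subtraction set {3, 4, 5}:
g(0) = mex{} = 0
g(1) = mex{} = 0
g(2) = mex{} = 0
g(3) = mex{0} = 1
g(4) = mex{0} = 1
g(5) = mex{0} = 1
g(6) = mex{0,1} = 2
g(7) = mex{0,1} = 2
So g(7) = 2.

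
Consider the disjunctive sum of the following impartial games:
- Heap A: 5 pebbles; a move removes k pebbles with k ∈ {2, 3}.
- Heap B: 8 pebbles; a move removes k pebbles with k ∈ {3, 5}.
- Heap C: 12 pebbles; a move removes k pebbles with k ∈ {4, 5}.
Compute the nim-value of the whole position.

For heap A, compute g(0), g(1), … with moves {2, 3}:
k:     0  1  2  3  4  5
g(k):  0  0  1  1  2  0
So g(5) = 0.
Build the Grundy sequence for heap B with g(k) = mex{g(k−s) : s ∈ {3, 5}, s ≤ k}:
k:     0  1  2  3  4  5  6  7  8
g(k):  0  0  0  1  1  1  2  2  0
So g(8) = 0.
Grundy values for heap C (subtraction set {4, 5}):
k:     0  1  2  3  4  5  6  7  8  9 10 11 12
g(k):  0  0  0  0  1  1  1  1  2  0  0  0  0
So g(12) = 0.
By the Sprague-Grundy theorem, the Grundy value of a sum of independent games is the XOR of the component values.
Combined value = 0 XOR 0 XOR 0 = 0.

0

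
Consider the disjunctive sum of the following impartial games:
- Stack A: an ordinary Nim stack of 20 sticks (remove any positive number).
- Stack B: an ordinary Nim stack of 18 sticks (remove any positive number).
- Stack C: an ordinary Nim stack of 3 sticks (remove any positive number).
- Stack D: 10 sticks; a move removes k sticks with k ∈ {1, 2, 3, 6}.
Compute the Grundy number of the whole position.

Stack A is a plain Nim stack of size 20, so its Grundy value is 20.
Stack B is a plain Nim stack of size 18, so its Grundy value is 18.
Stack C is a plain Nim stack of size 3, so its Grundy value is 3.
For stack D, compute g(0), g(1), … with moves {1, 2, 3, 6}:
g(0) = mex{} = 0
g(1) = mex{0} = 1
g(2) = mex{0,1} = 2
g(3) = mex{0,1,2} = 3
g(4) = mex{1,2,3} = 0
g(5) = mex{0,2,3} = 1
g(6) = mex{0,1,3} = 2
g(7) = mex{0,1,2} = 3
g(8) = mex{1,2,3} = 0
g(9) = mex{0,2,3} = 1
g(10) = mex{0,1,3} = 2
So g(10) = 2.
The value of a disjunctive sum is the nim-sum of the parts.
Combined value = 20 ⊕ 18 ⊕ 3 ⊕ 2 = 7.

7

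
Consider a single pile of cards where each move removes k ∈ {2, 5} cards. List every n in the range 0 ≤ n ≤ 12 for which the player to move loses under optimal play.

0, 1, 4, 7, 8, 11

Grundy values for subtraction set {2, 5}:
g(0) = mex{} = 0
g(1) = mex{} = 0
g(2) = mex{0} = 1
g(3) = mex{0} = 1
g(4) = mex{1} = 0
g(5) = mex{0,1} = 2
g(6) = mex{0} = 1
g(7) = mex{1,2} = 0
g(8) = mex{1} = 0
g(9) = mex{0} = 1
g(10) = mex{0,2} = 1
g(11) = mex{1} = 0
g(12) = mex{0,1} = 2
The P-positions (g = 0) in 0..12 are 0, 1, 4, 7, 8, 11.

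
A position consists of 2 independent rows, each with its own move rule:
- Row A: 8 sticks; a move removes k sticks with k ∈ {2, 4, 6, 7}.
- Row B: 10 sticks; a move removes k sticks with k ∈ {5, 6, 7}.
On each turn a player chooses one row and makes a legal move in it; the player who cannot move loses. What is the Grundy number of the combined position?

For row A, compute g(0), g(1), … with moves {2, 4, 6, 7}:
k:     0  1  2  3  4  5  6  7  8
g(k):  0  0  1  1  2  2  3  3  4
So g(8) = 4.
For row B, compute g(0), g(1), … with moves {5, 6, 7}:
g(0) = mex{} = 0
g(1) = mex{} = 0
g(2) = mex{} = 0
g(3) = mex{} = 0
g(4) = mex{} = 0
g(5) = mex{0} = 1
g(6) = mex{0} = 1
g(7) = mex{0} = 1
g(8) = mex{0} = 1
g(9) = mex{0} = 1
g(10) = mex{0,1} = 2
So g(10) = 2.
The value of a disjunctive sum is the nim-sum of the parts.
Combined value = 4 ⊕ 2 = 6.

6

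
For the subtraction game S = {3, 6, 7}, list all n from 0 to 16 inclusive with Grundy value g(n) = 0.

Build the Grundy sequence with g(k) = mex{g(k−s) : s ∈ {3, 6, 7}, s ≤ k}:
k:     0  1  2  3  4  5  6  7  8  9 10 11 12 13 14 15 16
g(k):  0  0  0  1  1  1  2  2  2  3  0  0  0  1  1  1  2
The P-positions (g = 0) in 0..16 are 0, 1, 2, 10, 11, 12.

0, 1, 2, 10, 11, 12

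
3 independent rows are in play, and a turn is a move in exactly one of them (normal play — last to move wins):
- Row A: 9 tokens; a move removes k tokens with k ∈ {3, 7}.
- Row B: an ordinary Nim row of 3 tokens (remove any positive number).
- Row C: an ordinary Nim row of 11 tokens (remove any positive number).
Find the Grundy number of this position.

For row A, compute g(0), g(1), … with moves {3, 7}:
k:     0  1  2  3  4  5  6  7  8  9
g(k):  0  0  0  1  1  1  0  2  2  1
So g(9) = 1.
Row B is a plain Nim row of size 3, so its Grundy value is 3.
Row C is a plain Nim row of size 11, so its Grundy value is 11.
By the Sprague-Grundy theorem, the Grundy value of a sum of independent games is the XOR of the component values.
Combined value = 1 XOR 3 XOR 11 = 9.

9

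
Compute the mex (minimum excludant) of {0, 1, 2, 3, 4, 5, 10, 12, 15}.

The values 0, 1, 2, 3, 4, 5 are all present; 6 is the first non-negative integer missing from the set.

6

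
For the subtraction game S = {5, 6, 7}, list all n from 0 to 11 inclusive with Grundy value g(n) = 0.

Build the Grundy sequence with g(k) = mex{g(k−s) : s ∈ {5, 6, 7}, s ≤ k}:
k:     0  1  2  3  4  5  6  7  8  9 10 11
g(k):  0  0  0  0  0  1  1  1  1  1  2  2
The P-positions (g = 0) in 0..11 are 0, 1, 2, 3, 4.

0, 1, 2, 3, 4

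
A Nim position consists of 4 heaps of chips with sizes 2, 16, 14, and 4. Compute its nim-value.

Nim-sum: 2 ^ 16 ^ 14 ^ 4 = 24.

24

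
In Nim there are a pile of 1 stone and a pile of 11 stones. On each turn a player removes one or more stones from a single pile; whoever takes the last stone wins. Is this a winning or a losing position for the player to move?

Winning position

Nim-sum: 1 ⊕ 11 = 10.
The nim-sum is 10 ≠ 0, so this is an N-position: the player to move can win.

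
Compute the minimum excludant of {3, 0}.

1

0 is in the set but 1 is not, so the mex is 1.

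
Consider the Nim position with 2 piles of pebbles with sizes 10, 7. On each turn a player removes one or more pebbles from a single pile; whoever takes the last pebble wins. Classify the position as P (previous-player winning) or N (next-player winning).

N-position

Nim-sum: 10 ⊕ 7 = 13.
The nim-sum is 13 ≠ 0, so this is an N-position: the player to move can win.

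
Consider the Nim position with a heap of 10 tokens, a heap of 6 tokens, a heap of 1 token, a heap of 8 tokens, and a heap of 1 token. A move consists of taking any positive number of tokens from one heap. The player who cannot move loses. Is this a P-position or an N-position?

Compute the nim-sum pairwise:
10 XOR 6 = 12
12 XOR 1 = 13
13 XOR 8 = 5
5 XOR 1 = 4
The nim-sum is 4 ≠ 0, so this is an N-position: the player to move can win.

N-position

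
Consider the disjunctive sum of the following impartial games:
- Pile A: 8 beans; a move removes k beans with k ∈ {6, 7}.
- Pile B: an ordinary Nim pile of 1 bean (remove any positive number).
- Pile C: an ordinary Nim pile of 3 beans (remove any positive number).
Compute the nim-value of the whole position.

Build the Grundy sequence for pile A with g(k) = mex{g(k−s) : s ∈ {6, 7}, s ≤ k}:
g(0) = mex{} = 0
g(1) = mex{} = 0
g(2) = mex{} = 0
g(3) = mex{} = 0
g(4) = mex{} = 0
g(5) = mex{} = 0
g(6) = mex{0} = 1
g(7) = mex{0} = 1
g(8) = mex{0} = 1
So g(8) = 1.
Pile B is a plain Nim pile of size 1, so its Grundy value is 1.
Pile C is a plain Nim pile of size 3, so its Grundy value is 3.
The value of a disjunctive sum is the nim-sum of the parts.
Combined value = 1 ⊕ 1 ⊕ 3 = 3.

3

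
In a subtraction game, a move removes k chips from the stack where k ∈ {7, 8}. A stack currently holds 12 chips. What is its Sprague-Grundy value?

1

Compute g(0), g(1), … for moves {7, 8}:
g(0) = mex{} = 0
g(1) = mex{} = 0
g(2) = mex{} = 0
g(3) = mex{} = 0
g(4) = mex{} = 0
g(5) = mex{} = 0
g(6) = mex{} = 0
g(7) = mex{0} = 1
g(8) = mex{0} = 1
g(9) = mex{0} = 1
g(10) = mex{0} = 1
g(11) = mex{0} = 1
g(12) = mex{0} = 1
So g(12) = 1.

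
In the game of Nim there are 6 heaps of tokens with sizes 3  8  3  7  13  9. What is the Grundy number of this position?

11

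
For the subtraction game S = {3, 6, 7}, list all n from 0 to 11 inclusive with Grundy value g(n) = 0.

Grundy values for subtraction set {3, 6, 7}:
g(0) = mex{} = 0
g(1) = mex{} = 0
g(2) = mex{} = 0
g(3) = mex{0} = 1
g(4) = mex{0} = 1
g(5) = mex{0} = 1
g(6) = mex{0,1} = 2
g(7) = mex{0,1} = 2
g(8) = mex{0,1} = 2
g(9) = mex{0,1,2} = 3
g(10) = mex{1,2} = 0
g(11) = mex{1,2} = 0
The P-positions (g = 0) in 0..11 are 0, 1, 2, 10, 11.

0, 1, 2, 10, 11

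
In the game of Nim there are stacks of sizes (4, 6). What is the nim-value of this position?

2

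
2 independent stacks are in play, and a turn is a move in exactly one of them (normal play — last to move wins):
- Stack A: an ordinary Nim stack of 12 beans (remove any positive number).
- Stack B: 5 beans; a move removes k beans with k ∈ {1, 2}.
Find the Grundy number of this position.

14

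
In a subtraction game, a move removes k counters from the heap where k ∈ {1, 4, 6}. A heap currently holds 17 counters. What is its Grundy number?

0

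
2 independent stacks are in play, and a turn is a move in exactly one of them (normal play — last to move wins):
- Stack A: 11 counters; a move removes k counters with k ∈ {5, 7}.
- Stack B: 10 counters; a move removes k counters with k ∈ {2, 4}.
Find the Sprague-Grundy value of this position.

Build the Grundy sequence for stack A with g(k) = mex{g(k−s) : s ∈ {5, 7}, s ≤ k}:
k:     0  1  2  3  4  5  6  7  8  9 10 11
g(k):  0  0  0  0  0  1  1  1  1  1  2  2
So g(11) = 2.
For stack B, compute g(0), g(1), … with moves {2, 4}:
k:     0  1  2  3  4  5  6  7  8  9 10
g(k):  0  0  1  1  2  2  0  0  1  1  2
So g(10) = 2.
The value of a disjunctive sum is the nim-sum of the parts.
Combined value = 2 XOR 2 = 0.

0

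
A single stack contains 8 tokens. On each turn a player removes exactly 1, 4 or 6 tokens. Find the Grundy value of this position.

1

Build the Grundy sequence with g(k) = mex{g(k−s) : s ∈ {1, 4, 6}, s ≤ k}:
k:     0  1  2  3  4  5  6  7  8
g(k):  0  1  0  1  2  0  1  0  1
So g(8) = 1.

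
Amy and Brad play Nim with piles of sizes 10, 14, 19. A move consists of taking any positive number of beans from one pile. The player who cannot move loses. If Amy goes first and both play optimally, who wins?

Amy wins

Compute the nim-sum pairwise:
10 ⊕ 14 = 4
4 ⊕ 19 = 23
The nim-sum is 23 ≠ 0, so this is an N-position: the player to move can win; Amy has a winning move.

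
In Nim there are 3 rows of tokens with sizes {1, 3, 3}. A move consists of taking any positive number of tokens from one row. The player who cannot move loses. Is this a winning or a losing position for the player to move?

Nim-sum: 1 ⊕ 3 ⊕ 3 = 1.
The nim-sum is 1 ≠ 0, so this is an N-position: the player to move can win.

Winning position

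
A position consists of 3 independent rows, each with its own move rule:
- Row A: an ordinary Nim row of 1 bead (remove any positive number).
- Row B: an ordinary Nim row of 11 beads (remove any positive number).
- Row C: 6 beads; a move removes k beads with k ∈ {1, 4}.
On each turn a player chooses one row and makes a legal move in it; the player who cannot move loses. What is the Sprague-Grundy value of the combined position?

Row A is a plain Nim row of size 1, so its Grundy value is 1.
Row B is a plain Nim row of size 11, so its Grundy value is 11.
Grundy values for row C (subtraction set {1, 4}):
k:     0  1  2  3  4  5  6
g(k):  0  1  0  1  2  0  1
So g(6) = 1.
The value of a disjunctive sum is the nim-sum of the parts.
Combined value = 1 XOR 11 XOR 1 = 11.

11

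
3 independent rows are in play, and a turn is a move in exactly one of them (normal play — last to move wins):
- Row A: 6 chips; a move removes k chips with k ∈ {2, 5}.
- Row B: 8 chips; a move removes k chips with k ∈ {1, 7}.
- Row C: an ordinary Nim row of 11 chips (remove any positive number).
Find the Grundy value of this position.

10

For row A, compute g(0), g(1), … with moves {2, 5}:
k:     0  1  2  3  4  5  6
g(k):  0  0  1  1  0  2  1
So g(6) = 1.
Build the Grundy sequence for row B with g(k) = mex{g(k−s) : s ∈ {1, 7}, s ≤ k}:
k:     0  1  2  3  4  5  6  7  8
g(k):  0  1  0  1  0  1  0  1  0
So g(8) = 0.
Row C is a plain Nim row of size 11, so its Grundy value is 11.
By the Sprague-Grundy theorem, the Grundy value of a sum of independent games is the XOR of the component values.
Combined value = 1 XOR 0 XOR 11 = 10.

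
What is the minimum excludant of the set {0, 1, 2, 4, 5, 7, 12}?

3

The values 0, 1, 2 are all present; 3 is the first non-negative integer missing from the set.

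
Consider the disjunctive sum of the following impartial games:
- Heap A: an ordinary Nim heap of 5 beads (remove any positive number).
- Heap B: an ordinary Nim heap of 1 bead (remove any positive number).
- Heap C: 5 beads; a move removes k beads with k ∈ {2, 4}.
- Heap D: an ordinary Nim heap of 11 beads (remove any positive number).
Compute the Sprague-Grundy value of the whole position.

Heap A is a plain Nim heap of size 5, so its Grundy value is 5.
Heap B is a plain Nim heap of size 1, so its Grundy value is 1.
Grundy values for heap C (subtraction set {2, 4}):
g(0) = mex{} = 0
g(1) = mex{} = 0
g(2) = mex{0} = 1
g(3) = mex{0} = 1
g(4) = mex{0,1} = 2
g(5) = mex{0,1} = 2
So g(5) = 2.
Heap D is a plain Nim heap of size 11, so its Grundy value is 11.
The value of a disjunctive sum is the nim-sum of the parts.
Combined value = 5 ⊕ 1 ⊕ 2 ⊕ 11 = 13.

13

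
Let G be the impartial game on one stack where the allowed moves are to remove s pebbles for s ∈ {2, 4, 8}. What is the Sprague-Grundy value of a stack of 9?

Build the Grundy sequence with g(k) = mex{g(k−s) : s ∈ {2, 4, 8}, s ≤ k}:
k:     0  1  2  3  4  5  6  7  8  9
g(k):  0  0  1  1  2  2  0  0  1  1
So g(9) = 1.

1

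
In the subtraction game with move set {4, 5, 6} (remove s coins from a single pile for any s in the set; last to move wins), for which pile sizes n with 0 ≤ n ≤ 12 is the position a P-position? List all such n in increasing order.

Build the Grundy sequence with g(k) = mex{g(k−s) : s ∈ {4, 5, 6}, s ≤ k}:
g(0) = mex{} = 0
g(1) = mex{} = 0
g(2) = mex{} = 0
g(3) = mex{} = 0
g(4) = mex{0} = 1
g(5) = mex{0} = 1
g(6) = mex{0} = 1
g(7) = mex{0} = 1
g(8) = mex{0,1} = 2
g(9) = mex{0,1} = 2
g(10) = mex{1} = 0
g(11) = mex{1} = 0
g(12) = mex{1,2} = 0
The P-positions (g = 0) in 0..12 are 0, 1, 2, 3, 10, 11, 12.

0, 1, 2, 3, 10, 11, 12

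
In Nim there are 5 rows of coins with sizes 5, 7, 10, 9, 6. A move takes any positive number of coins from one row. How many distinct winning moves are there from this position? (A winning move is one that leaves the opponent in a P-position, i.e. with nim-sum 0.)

3

Nim-sum: 5 ⊕ 7 ⊕ 10 ⊕ 9 ⊕ 6 = 7.
The overall nim-sum is X = 7. A row of size p has a winning move iff p XOR X < p (reduce it to p XOR X).
  5: 5 XOR 7 = 2 < 5 — winning move (to 2).
  7: 7 XOR 7 = 0 < 7 — winning move (to 0).
  10: 10 XOR 7 = 13 ≥ 10 — no move.
  9: 9 XOR 7 = 14 ≥ 9 — no move.
  6: 6 XOR 7 = 1 < 6 — winning move (to 1).
That gives 3 winning moves.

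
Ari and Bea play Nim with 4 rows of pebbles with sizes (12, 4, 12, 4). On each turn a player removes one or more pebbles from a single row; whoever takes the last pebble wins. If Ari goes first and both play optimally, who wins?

Bea wins

Compute the nim-sum pairwise:
12 ⊕ 4 = 8
8 ⊕ 12 = 4
4 ⊕ 4 = 0
The nim-sum is 0, so this is a P-position: the player to move is in a losing position under optimal play; Ari is about to move from it and so loses — Bea wins.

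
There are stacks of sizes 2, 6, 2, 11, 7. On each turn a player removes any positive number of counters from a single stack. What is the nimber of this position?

10

Nim-sum: 2 XOR 6 XOR 2 XOR 11 XOR 7 = 10.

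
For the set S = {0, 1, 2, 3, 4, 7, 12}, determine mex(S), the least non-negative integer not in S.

5

The values 0, 1, 2, 3, 4 are all present; 5 is the first non-negative integer missing from the set.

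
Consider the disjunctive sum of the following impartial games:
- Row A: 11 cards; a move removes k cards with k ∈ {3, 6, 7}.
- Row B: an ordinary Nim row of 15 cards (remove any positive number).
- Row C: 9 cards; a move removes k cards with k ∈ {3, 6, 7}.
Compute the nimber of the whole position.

Grundy values for row A (subtraction set {3, 6, 7}):
k:     0  1  2  3  4  5  6  7  8  9 10 11
g(k):  0  0  0  1  1  1  2  2  2  3  0  0
So g(11) = 0.
Row B is a plain Nim row of size 15, so its Grundy value is 15.
Build the Grundy sequence for row C with g(k) = mex{g(k−s) : s ∈ {3, 6, 7}, s ≤ k}:
g(0) = mex{} = 0
g(1) = mex{} = 0
g(2) = mex{} = 0
g(3) = mex{0} = 1
g(4) = mex{0} = 1
g(5) = mex{0} = 1
g(6) = mex{0,1} = 2
g(7) = mex{0,1} = 2
g(8) = mex{0,1} = 2
g(9) = mex{0,1,2} = 3
So g(9) = 3.
The value of a disjunctive sum is the nim-sum of the parts.
Combined value = 0 ⊕ 15 ⊕ 3 = 12.

12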